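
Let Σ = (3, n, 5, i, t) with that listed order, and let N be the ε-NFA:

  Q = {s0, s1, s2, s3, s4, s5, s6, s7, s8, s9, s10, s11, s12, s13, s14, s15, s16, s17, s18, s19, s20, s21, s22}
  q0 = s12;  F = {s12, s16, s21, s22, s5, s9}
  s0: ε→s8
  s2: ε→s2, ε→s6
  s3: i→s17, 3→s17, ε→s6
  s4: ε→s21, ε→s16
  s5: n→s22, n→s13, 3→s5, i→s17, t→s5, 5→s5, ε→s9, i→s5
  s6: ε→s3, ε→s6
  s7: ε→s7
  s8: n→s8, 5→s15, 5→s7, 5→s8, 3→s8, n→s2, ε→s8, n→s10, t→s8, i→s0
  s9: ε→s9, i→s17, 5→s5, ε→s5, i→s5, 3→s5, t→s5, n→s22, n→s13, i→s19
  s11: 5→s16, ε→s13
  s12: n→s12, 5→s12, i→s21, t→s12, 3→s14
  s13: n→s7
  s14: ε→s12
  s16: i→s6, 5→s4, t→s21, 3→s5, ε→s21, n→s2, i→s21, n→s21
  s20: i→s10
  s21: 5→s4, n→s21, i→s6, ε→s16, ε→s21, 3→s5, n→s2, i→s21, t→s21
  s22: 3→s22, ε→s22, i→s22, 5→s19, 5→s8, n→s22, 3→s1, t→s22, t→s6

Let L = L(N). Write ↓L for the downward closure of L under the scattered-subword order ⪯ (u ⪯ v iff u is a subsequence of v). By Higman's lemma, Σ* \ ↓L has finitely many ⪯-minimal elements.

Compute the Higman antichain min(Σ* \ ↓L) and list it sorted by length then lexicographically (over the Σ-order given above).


Antichain: [i3n5].

|Q|=23, |F|=6, |δ|=75 (19 ε).
min D↑ (5 st, q0=0, F={4}): 0:3→0,n→0,5→0,i→1,t→0 1:3→2,n→1,5→1,i→1,t→1 2:3→2,n→3,5→2,i→2,t→2 3:3→3,n→3,5→4,i→3,t→3 4:3→4,n→4,5→4,i→4,t→4.
'i3n5': run [20, 18, 15, 13, 10] end={s0,s10,s15,s17,s19,s2,s3,s6,s7,s8} ∉↓L; 4/4 del acc.
1 minimals (antichain).


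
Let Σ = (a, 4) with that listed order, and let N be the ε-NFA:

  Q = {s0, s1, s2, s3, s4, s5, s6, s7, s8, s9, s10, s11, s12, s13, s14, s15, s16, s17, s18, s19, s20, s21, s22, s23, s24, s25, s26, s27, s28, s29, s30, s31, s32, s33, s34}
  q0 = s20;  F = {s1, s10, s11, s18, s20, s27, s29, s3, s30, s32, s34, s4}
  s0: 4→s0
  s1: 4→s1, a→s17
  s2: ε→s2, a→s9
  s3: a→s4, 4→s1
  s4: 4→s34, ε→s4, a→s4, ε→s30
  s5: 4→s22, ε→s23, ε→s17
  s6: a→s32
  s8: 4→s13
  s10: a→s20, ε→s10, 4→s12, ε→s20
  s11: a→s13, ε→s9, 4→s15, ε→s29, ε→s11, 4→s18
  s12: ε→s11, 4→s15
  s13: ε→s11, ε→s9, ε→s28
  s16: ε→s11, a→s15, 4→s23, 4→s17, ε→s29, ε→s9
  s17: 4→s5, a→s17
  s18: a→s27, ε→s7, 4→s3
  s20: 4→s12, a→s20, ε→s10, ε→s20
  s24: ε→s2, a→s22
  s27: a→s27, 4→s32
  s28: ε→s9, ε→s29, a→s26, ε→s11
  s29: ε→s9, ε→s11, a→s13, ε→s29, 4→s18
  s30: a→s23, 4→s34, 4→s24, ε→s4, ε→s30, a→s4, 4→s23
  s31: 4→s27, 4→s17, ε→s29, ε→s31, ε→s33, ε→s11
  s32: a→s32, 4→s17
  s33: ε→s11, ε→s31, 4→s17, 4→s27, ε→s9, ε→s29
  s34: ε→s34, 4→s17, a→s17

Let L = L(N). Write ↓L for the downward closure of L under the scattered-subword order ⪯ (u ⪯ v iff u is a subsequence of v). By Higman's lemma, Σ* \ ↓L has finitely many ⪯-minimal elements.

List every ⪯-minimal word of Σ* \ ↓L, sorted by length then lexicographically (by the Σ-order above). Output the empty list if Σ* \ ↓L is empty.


Antichain: [44a44, 4444a].

|Q|=35, |F|=12, |δ|=83 (38 ε).
min D↑ (10 st, q0=0, F={8}): 0:a→0,4→1 1:a→1,4→2 2:a→3,4→4 3:a→3,4→5 4:a→6,4→7 5:a→5,4→8 6:a→6,4→9 7:a→8,4→7 8:a→8,4→8 9:a→8,4→8 [Hopcroft].
'44a44': run [25, 23, 17, 12, 9, 4] end={s17,s22,s23,s5} — reject; 5/5 del acc.
'4444a': run [25, 23, 17, 13, 9, 5] end={s17,s22,s23,s5,s9} ∉↓L; 5/5 single-dels accept.
2 obstructions.


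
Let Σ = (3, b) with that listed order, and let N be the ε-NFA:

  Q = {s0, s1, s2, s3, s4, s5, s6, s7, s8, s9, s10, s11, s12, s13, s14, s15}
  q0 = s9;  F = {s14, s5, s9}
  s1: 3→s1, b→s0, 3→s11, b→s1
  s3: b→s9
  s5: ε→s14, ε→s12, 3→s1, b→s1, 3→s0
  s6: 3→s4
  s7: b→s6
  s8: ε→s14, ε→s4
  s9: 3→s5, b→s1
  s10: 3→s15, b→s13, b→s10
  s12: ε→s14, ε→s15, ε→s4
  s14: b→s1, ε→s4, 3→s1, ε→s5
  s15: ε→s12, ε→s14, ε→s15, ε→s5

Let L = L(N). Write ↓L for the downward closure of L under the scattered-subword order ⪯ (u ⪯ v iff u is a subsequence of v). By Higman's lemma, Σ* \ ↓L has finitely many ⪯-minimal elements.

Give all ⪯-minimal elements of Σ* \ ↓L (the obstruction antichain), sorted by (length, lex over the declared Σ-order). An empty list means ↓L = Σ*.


|Q|=16, |F|=3, |δ|=30 (13 ε).
min D↑ (3 st, q0=0, F={2}): 0:3→1,b→2 1:3→2,b→2 2:3→2,b→2 (ε-aug+det+¬).
'b': N↓-sim [9, 3] end={s0,s1,s11} — reject; 1/1 single-dels accept.
'33': N↓-sim [9, 8, 3] end={s0,s1,s11} — reject; 2/2 del acc.
2 minimals (antichain).

Antichain: [b, 33].


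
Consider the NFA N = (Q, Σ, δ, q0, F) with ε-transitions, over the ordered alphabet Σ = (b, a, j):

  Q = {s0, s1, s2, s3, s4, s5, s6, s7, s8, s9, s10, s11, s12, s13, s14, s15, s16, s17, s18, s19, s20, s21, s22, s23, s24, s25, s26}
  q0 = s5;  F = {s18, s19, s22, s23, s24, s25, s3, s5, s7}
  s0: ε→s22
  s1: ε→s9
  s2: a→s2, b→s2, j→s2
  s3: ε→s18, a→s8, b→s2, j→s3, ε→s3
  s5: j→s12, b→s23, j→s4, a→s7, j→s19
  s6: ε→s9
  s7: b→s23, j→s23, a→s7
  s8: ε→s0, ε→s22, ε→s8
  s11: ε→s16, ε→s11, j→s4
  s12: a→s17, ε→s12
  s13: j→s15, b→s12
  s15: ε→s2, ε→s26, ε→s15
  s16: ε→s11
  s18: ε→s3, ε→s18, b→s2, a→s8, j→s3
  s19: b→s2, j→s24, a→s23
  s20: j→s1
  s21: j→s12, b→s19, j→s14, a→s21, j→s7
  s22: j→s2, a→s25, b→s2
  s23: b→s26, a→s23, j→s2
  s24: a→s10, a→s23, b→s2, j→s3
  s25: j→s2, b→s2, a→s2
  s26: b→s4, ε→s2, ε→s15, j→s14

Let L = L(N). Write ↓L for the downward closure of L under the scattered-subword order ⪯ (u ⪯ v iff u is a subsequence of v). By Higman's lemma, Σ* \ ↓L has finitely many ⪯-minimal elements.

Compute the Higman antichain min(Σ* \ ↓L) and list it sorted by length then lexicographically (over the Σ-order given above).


|Q|=27, |F|=9, |δ|=64 (19 ε).
min D↑ (9 st, q0=0, F={4}): 0:b→1,a→2,j→3 1:b→4,a→1,j→4 2:b→1,a→2,j→1 3:b→4,a→1,j→5 4:b→4,a→4,j→4 5:b→4,a→1,j→6 6:b→4,a→7,j→6 7:b→4,a→8,j→4 8:b→4,a→4,j→4 (ε-aug+det+¬).
'bb': N↓-sim [19, 6, 5] end={s14,s15,s2,s26,s4} ∉↓L; 2/2 single-dels accept.
'bj': N↓-sim [19, 6, 2] end={s14,s2} rej; 2/2 single-dels accept.
'jb': N↓-sim [19, 17, 5] end={s14,s15,s2,s26,s4} ∉↓L; 2/2 single-dels accept.
'ajj': N↓-sim [19, 13, 6, 2] end={s14,s2} rej; 3/3 deletions ∈↓L.
'jaj': N↓-sim [19, 17, 12, 2] end={s14,s2} ∉↓L; 3/3 deletions ∈↓L.
'jjjaaa': |S_i|=[19, 17, 14, 8, 5, 2, 1] end={s2} — reject; 6/6 single-dels accept.
6 minimals (antichain).

Antichain: [bb, bj, jb, ajj, jaj, jjjaaa].


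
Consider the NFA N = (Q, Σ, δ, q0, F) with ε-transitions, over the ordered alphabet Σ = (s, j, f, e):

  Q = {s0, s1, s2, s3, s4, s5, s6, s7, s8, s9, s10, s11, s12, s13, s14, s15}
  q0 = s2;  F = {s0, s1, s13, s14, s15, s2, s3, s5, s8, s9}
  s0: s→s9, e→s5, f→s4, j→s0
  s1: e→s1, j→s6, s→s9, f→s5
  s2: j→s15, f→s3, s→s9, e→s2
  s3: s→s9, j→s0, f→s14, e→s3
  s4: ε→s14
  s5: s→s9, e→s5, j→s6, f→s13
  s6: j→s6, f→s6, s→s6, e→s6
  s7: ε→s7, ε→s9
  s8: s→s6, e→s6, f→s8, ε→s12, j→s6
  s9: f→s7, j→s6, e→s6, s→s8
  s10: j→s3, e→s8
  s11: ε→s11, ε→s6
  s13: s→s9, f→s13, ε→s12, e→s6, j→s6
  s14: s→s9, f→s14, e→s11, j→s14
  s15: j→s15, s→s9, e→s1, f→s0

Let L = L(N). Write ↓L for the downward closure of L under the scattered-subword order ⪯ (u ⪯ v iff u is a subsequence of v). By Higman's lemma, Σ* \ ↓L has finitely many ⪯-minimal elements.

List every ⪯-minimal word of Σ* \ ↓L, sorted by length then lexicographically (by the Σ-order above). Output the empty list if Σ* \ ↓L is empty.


Antichain: [sj, se, sss, jej, ffe].

|Q|=16, |F|=10, |δ|=53 (7 ε).
min D↑ (11 st, q0=0, F={5}): 0:s→1,j→2,f→3,e→0 1:s→4,j→5,f→1,e→5 2:s→1,j→2,f→6,e→7 3:s→1,j→6,f→8,e→3 4:s→5,j→5,f→4,e→5 5:s→5,j→5,f→5,e→5 6:s→1,j→6,f→8,e→9 7:s→1,j→5,f→9,e→7 8:s→1,j→8,f→8,e→5 9:s→1,j→5,f→10,e→9 10:s→1,j→5,f→10,e→5 (ε-aug+det+¬).
'sj': run [15, 5, 1] end={s6} ∉↓L; 2/2 del acc.
'se': |S_i|=[15, 5, 1] end={s6} ∉↓L; 2/2 deletions ∈↓L.
'sss': |S_i|=[15, 5, 3, 1] end={s6} ∉↓L; 3/3 del acc.
'jej': run [15, 13, 9, 1] end={s6} rej; 3/3 deletions ∈↓L.
'ffe': |S_i|=[15, 12, 9, 2] end={s11,s6} ∉↓L; 3/3 deletions ∈↓L.
5 minimals (antichain).


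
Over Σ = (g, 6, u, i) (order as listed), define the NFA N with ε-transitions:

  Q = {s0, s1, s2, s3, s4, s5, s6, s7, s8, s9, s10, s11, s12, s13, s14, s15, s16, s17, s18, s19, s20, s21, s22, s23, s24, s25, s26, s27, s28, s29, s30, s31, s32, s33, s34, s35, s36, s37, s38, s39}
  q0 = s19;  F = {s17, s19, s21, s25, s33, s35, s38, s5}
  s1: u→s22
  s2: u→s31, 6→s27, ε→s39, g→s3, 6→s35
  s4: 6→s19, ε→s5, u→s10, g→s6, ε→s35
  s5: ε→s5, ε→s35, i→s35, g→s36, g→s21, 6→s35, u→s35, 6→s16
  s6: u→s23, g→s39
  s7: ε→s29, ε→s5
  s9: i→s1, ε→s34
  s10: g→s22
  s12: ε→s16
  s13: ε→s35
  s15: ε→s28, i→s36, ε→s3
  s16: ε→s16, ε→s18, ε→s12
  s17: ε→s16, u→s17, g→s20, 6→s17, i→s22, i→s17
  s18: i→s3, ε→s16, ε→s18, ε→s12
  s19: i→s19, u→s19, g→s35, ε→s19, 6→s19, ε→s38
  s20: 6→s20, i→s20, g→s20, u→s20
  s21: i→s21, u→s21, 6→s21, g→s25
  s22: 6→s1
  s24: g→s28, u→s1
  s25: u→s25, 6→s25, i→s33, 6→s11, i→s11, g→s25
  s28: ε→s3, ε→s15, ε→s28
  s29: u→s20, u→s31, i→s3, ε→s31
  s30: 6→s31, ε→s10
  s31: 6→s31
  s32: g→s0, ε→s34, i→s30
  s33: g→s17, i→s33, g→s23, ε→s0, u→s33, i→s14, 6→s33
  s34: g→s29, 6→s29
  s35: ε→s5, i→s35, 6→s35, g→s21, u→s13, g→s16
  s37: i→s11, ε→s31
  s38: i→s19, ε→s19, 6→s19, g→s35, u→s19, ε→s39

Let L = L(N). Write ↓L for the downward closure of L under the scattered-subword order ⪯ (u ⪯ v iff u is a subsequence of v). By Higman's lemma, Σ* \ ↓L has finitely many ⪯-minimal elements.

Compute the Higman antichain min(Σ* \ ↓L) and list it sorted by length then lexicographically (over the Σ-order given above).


A = [gggigg].

|Q|=40, |F|=8, |δ|=103 (32 ε).
min D↑ (7 st, q0=0, F={6}): 0:g→1,6→0,u→0,i→0 1:g→2,6→1,u→1,i→1 2:g→3,6→2,u→2,i→2 3:g→3,6→3,u→3,i→4 4:g→5,6→4,u→4,i→4 5:g→6,6→5,u→5,i→5 6:g→6,6→6,u→6,i→6 (ε-aug+det+¬).
'gggigg': |S_i|=[22, 19, 16, 14, 13, 9, 1] end={s20} — reject; 6/6 deletions ∈↓L.
1 obstructions.


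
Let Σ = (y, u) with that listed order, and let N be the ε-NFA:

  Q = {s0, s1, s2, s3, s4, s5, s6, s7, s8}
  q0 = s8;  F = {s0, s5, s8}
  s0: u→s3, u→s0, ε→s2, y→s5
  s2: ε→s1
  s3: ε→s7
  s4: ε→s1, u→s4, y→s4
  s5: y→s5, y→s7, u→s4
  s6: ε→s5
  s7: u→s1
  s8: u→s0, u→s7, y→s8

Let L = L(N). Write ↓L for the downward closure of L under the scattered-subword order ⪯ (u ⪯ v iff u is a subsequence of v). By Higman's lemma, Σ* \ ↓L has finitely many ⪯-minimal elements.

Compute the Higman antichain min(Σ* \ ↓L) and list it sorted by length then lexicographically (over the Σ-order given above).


Antichain: [uyu].

|Q|=9, |F|=3, |δ|=17 (5 ε).
min D↑ (4 st, q0=0, F={3}): 0:y→0,u→1 1:y→2,u→1 2:y→2,u→3 3:y→3,u→3 [Hopcroft].
'uyu': N↓-sim [8, 7, 4, 2] end={s1,s4} — reject; 3/3 deletions ∈↓L.
1 minimals (antichain).


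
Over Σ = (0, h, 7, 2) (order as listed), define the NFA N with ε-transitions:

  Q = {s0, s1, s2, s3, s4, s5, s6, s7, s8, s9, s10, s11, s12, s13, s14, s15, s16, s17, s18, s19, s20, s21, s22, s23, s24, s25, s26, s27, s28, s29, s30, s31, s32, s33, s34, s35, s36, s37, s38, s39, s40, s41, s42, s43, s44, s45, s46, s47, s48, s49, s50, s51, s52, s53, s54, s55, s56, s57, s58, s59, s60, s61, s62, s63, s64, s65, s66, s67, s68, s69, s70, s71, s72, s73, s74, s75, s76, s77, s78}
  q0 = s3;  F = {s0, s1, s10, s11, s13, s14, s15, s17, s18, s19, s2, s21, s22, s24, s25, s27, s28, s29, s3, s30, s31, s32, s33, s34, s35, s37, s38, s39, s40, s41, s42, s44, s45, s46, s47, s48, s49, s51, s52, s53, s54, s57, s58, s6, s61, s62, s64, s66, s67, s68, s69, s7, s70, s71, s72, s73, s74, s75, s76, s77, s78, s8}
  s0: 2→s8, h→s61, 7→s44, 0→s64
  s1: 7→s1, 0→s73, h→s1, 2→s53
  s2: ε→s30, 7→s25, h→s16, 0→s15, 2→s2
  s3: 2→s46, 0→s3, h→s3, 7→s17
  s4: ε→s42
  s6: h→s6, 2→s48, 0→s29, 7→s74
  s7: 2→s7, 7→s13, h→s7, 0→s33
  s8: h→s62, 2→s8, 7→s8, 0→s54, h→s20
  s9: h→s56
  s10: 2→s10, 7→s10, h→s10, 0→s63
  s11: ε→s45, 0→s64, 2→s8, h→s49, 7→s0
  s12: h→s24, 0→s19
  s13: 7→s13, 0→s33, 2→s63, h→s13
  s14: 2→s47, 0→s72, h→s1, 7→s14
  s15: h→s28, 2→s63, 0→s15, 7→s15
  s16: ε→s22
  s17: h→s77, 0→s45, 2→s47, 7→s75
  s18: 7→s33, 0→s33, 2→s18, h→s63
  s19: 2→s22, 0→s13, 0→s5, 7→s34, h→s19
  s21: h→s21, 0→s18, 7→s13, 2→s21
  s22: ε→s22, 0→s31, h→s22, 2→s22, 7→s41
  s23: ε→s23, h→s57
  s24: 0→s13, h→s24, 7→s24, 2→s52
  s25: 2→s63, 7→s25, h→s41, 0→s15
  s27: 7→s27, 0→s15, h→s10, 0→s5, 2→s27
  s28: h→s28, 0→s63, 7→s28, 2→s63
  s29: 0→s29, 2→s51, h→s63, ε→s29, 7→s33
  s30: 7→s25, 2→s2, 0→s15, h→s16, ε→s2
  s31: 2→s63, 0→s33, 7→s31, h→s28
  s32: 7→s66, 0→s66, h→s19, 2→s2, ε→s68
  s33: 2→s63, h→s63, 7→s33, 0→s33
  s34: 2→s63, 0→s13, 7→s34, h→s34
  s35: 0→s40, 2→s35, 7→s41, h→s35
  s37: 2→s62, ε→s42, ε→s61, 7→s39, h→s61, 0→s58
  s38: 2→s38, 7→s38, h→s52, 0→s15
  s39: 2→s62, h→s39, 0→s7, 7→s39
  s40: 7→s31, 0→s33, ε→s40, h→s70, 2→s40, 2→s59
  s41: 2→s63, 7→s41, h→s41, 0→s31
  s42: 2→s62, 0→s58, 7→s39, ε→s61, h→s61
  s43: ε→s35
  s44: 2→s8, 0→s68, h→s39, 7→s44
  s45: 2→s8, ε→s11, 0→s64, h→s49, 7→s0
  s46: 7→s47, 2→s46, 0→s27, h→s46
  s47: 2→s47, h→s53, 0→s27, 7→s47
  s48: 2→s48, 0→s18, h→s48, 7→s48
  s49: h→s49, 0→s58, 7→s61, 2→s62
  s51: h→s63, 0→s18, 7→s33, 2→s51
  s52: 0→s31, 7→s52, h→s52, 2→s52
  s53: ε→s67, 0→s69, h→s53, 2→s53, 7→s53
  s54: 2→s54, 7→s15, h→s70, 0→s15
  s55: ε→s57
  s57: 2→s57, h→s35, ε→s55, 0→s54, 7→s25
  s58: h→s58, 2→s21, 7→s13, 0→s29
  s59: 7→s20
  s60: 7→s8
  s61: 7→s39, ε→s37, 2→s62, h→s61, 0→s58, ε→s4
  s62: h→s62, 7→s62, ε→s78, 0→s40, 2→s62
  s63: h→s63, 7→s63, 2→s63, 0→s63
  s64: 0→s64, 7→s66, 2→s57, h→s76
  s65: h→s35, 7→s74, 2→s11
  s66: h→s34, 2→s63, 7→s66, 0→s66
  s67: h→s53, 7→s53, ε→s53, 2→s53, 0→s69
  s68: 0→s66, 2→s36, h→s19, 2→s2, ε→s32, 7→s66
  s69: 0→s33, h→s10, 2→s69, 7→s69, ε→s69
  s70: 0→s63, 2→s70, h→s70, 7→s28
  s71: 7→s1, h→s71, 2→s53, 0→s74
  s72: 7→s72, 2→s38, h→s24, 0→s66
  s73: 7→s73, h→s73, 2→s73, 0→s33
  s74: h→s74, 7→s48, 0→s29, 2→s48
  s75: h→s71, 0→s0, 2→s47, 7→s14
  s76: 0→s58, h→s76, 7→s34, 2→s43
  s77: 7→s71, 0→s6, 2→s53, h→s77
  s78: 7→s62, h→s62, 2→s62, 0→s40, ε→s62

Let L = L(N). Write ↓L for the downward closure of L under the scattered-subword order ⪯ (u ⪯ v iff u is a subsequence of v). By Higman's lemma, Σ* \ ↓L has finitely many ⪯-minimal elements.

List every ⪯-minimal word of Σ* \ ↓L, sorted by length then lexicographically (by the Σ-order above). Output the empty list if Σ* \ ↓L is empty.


Antichain: [2002, 20h0, 70072, 7h00h, 777002].

|Q|=79, |F|=62, |δ|=291 (25 ε).
min D↑ (56 st, q0=0, F={33}): 0:0→0,h→0,7→1,2→2 1:0→3,h→4,7→5,2→6 2:0→7,h→2,7→6,2→2 3:0→8,h→9,7→10,2→11 4:0→12,h→4,7→13,2→14 5:0→10,h→13,7→15,2→6 6:0→7,h→14,7→6,2→6 7:0→16,h→17,7→7,2→7 8:0→8,h→18,7→19,2→20 9:0→21,h→9,7→22,2→23 10:0→8,h→22,7→24,2→11 11:0→25,h→23,7→11,2→11 12:0→26,h→12,7→27,2→28 13:0→27,h→13,7→29,2→14 14:0→30,h→14,7→14,2→14 15:0→31,h→29,7→15,2→6 16:0→16,h→32,7→16,2→33 17:0→33,h→17,7→17,2→17 18:0→21,h→18,7→34,2→35 19:0→19,h→34,7→19,2→33 20:0→25,h→35,7→36,2→20 21:0→26,h→21,7→37,2→38 22:0→21,h→22,7→39,2→23 23:0→40,h→23,7→23,2→23 24:0→41,h→39,7→24,2→11 25:0→16,h→42,7→16,2→25 26:0→26,h→33,7→43,2→44 27:0→26,h→27,7→28,2→28 28:0→45,h→28,7→28,2→28 29:0→46,h→29,7→29,2→14 30:0→43,h→17,7→30,2→30 31:0→19,h→47,7→31,2→48 32:0→33,h→32,7→32,2→33 33:0→33,h→33,7→33,2→33 34:0→37,h→34,7→34,2→33 35:0→40,h→35,7→49,2→35 36:0→16,h→49,7→36,2→33 37:0→43,h→37,7→37,2→33 38:0→45,h→38,7→37,2→38 39:0→50,h→39,7→39,2→23 40:0→43,h→42,7→51,2→40 41:0→19,h→52,7→19,2→53 42:0→33,h→42,7→32,2→42 43:0→43,h→33,7→43,2→33 44:0→45,h→33,7→43,2→44 45:0→43,h→33,7→43,2→45 46:0→43,h→46,7→46,2→46 47:0→37,h→47,7→47,2→54 48:0→16,h→54,7→48,2→48 49:0→51,h→49,7→49,2→33 50:0→43,h→50,7→37,2→50 51:0→43,h→32,7→51,2→33 52:0→37,h→52,7→34,2→55 53:0→16,h→55,7→36,2→53 54:0→51,h→54,7→54,2→54 55:0→51,h→55,7→49,2→55 (ε-aug+det+¬).
'2002': |S_i|=[71, 41, 15, 5, 1] end={s63} rej; 4/4 del acc.
'20h0': run [71, 41, 15, 4, 1] end={s63} — reject; 4/4 single-dels accept.
'70072': |S_i|=[71, 69, 60, 36, 11, 1] end={s63} ∉↓L; 5/5 deletions ∈↓L.
'7h00h': N↓-sim [71, 69, 45, 22, 5, 1] end={s63} — reject; 5/5 single-dels accept.
'777002': |S_i|=[71, 69, 63, 45, 34, 9, 1] end={s63} ∉↓L; 6/6 single-dels accept.
5 minimals (antichain).


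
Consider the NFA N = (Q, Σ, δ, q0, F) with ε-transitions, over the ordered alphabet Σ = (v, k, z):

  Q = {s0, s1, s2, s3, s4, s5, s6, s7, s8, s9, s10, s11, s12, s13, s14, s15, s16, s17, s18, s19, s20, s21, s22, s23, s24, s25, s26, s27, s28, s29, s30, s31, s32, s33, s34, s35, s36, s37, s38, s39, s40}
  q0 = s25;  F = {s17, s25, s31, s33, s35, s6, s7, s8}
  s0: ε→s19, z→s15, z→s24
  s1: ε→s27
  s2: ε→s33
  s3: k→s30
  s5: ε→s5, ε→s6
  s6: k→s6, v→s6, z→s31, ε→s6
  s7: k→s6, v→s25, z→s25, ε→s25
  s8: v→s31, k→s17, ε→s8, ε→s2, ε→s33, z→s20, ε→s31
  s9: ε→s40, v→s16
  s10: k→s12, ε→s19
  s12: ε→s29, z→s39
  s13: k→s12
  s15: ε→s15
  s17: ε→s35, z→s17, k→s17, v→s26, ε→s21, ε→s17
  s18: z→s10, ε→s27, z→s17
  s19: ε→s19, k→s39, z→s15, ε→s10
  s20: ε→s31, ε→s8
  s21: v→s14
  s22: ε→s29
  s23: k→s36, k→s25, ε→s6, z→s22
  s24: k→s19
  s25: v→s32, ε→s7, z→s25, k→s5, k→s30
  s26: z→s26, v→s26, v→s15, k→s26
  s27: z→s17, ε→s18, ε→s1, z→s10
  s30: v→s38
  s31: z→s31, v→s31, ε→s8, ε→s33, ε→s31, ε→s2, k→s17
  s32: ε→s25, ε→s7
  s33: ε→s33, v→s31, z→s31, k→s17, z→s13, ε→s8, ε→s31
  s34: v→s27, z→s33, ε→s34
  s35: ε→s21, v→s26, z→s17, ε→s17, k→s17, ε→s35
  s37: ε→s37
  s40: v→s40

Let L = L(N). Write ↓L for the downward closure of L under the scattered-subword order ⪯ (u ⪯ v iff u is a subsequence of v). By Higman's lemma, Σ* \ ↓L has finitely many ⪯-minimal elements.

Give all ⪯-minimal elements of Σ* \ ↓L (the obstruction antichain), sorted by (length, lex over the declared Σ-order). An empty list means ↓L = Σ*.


|Q|=41, |F|=8, |δ|=94 (42 ε).
min D↑ (5 st, q0=0, F={4}): 0:v→0,k→1,z→0 1:v→1,k→1,z→2 2:v→2,k→3,z→2 3:v→4,k→3,z→3 4:v→4,k→4,z→4.
'kzkv': run [22, 19, 15, 9, 3] end={s14,s15,s26} ∉↓L; 4/4 single-dels accept.
1 obstructions.

A = [kzkv].


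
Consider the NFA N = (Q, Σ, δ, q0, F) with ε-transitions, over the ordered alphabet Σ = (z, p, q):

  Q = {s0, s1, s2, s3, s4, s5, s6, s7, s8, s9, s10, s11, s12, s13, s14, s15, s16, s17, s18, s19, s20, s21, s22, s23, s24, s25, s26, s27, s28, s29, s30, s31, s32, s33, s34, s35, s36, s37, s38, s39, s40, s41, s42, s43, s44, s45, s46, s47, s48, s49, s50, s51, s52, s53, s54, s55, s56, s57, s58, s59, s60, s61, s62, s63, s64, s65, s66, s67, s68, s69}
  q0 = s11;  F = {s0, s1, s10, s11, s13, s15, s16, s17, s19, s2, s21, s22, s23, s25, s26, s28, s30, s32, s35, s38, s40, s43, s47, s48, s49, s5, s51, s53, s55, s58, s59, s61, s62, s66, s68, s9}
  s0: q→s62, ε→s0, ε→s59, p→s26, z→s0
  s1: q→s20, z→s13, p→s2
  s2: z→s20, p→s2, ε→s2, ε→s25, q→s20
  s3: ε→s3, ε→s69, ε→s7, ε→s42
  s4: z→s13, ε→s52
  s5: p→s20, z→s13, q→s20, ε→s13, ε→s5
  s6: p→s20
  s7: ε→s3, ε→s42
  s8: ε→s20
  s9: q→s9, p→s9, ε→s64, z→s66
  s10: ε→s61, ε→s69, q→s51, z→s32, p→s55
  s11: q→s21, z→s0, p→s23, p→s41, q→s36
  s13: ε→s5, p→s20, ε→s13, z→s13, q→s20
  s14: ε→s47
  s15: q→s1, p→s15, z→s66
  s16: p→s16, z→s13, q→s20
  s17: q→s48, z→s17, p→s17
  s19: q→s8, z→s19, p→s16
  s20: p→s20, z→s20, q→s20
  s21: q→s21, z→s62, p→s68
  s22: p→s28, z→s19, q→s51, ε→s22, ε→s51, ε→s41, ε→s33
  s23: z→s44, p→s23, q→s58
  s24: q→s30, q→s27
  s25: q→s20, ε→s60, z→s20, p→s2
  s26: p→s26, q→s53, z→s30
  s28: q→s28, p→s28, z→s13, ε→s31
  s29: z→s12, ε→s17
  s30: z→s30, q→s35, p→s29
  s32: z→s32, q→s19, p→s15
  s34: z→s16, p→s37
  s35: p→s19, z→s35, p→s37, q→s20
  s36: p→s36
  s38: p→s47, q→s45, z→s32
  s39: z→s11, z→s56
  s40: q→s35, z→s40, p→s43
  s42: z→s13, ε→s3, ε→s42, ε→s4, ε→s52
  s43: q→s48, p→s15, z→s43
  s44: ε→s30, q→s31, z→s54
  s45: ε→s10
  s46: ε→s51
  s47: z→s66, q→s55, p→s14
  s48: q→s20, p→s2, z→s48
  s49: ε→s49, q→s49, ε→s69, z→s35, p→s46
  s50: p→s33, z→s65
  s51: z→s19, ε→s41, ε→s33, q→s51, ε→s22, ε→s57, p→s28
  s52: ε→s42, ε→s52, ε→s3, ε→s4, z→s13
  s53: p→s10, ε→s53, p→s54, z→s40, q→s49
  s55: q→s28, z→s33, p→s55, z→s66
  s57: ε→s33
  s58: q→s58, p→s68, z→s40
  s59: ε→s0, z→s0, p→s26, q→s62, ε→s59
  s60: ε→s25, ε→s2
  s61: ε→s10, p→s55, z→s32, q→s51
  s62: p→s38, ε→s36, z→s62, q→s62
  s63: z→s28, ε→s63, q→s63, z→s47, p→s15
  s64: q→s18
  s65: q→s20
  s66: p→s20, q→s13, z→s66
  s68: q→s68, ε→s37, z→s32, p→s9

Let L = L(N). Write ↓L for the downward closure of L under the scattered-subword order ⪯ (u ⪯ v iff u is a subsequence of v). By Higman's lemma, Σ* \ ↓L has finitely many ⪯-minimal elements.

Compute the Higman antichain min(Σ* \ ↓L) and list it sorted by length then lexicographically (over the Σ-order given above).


|Q|=70, |F|=36, |δ|=192 (54 ε).
min D↑ (32 st, q0=0, F={21}): 0:z→1,p→2,q→3 1:z→1,p→4,q→5 2:z→6,p→2,q→7 3:z→5,p→8,q→3 4:z→6,p→4,q→9 5:z→5,p→10,q→5 6:z→6,p→11,q→12 7:z→13,p→8,q→7 8:z→14,p→15,q→8 9:z→13,p→16,q→17 10:z→14,p→18,q→16 11:z→11,p→11,q→19 12:z→12,p→20,q→21 13:z→13,p→22,q→12 14:z→14,p→23,q→20 15:z→24,p→15,q→15 16:z→14,p→25,q→26 17:z→12,p→26,q→17 18:z→24,p→18,q→25 19:z→19,p→27,q→21 20:z→20,p→28,q→21 21:z→21,p→21,q→21 22:z→22,p→23,q→19 23:z→24,p→23,q→29 24:z→24,p→21,q→30 25:z→24,p→25,q→31 26:z→20,p→31,q→26 27:z→21,p→27,q→21 28:z→30,p→28,q→21 29:z→30,p→27,q→21 30:z→30,p→21,q→21 31:z→30,p→31,q→31 [Hopcroft].
'pzqq': run [55, 50, 26, 14, 2] end={s20,s8} — reject; 4/4 deletions ∈↓L.
'qppzp': run [55, 45, 38, 20, 5, 1] end={s20} — reject; 5/5 deletions ∈↓L.
'zpqqzq': N↓-sim [55, 47, 43, 34, 23, 12, 2] end={s20,s8} ∉↓L; 6/6 del acc.
'pzpqpz': run [55, 50, 26, 18, 9, 4, 1] end={s20} ∉↓L; 6/6 deletions ∈↓L.
4 minimals (antichain).

Antichain: [pzqq, qppzp, zpqqzq, pzpqpz].


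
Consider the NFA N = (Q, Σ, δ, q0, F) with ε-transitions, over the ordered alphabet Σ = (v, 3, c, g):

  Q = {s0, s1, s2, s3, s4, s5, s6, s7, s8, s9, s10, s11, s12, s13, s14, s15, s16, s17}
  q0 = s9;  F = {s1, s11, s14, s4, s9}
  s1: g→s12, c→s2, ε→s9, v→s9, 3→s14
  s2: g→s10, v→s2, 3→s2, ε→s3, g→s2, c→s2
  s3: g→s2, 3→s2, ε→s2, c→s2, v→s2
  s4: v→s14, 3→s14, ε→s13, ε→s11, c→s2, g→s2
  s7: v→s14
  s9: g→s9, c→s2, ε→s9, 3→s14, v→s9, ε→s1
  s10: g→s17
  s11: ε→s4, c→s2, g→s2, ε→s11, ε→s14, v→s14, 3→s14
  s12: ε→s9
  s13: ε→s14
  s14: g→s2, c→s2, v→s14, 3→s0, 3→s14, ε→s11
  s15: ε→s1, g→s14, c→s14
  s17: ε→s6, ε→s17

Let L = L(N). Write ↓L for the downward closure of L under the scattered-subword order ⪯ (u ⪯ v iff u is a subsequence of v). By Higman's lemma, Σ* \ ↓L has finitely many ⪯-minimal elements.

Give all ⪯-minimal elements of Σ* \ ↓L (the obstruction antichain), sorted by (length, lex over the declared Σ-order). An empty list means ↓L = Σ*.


|Q|=18, |F|=5, |δ|=50 (16 ε).
min D↑ (3 st, q0=0, F={2}): 0:v→0,3→1,c→2,g→0 1:v→1,3→1,c→2,g→2 2:v→2,3→2,c→2,g→2 [Hopcroft].
'c': N↓-sim [13, 5] end={s10,s17,s2,s3,s6} — reject; 1/1 del acc.
'3g': |S_i|=[13, 10, 5] end={s10,s17,s2,s3,s6} — reject; 2/2 del acc.
2 words, ⪯-incomp.

Antichain: [c, 3g].


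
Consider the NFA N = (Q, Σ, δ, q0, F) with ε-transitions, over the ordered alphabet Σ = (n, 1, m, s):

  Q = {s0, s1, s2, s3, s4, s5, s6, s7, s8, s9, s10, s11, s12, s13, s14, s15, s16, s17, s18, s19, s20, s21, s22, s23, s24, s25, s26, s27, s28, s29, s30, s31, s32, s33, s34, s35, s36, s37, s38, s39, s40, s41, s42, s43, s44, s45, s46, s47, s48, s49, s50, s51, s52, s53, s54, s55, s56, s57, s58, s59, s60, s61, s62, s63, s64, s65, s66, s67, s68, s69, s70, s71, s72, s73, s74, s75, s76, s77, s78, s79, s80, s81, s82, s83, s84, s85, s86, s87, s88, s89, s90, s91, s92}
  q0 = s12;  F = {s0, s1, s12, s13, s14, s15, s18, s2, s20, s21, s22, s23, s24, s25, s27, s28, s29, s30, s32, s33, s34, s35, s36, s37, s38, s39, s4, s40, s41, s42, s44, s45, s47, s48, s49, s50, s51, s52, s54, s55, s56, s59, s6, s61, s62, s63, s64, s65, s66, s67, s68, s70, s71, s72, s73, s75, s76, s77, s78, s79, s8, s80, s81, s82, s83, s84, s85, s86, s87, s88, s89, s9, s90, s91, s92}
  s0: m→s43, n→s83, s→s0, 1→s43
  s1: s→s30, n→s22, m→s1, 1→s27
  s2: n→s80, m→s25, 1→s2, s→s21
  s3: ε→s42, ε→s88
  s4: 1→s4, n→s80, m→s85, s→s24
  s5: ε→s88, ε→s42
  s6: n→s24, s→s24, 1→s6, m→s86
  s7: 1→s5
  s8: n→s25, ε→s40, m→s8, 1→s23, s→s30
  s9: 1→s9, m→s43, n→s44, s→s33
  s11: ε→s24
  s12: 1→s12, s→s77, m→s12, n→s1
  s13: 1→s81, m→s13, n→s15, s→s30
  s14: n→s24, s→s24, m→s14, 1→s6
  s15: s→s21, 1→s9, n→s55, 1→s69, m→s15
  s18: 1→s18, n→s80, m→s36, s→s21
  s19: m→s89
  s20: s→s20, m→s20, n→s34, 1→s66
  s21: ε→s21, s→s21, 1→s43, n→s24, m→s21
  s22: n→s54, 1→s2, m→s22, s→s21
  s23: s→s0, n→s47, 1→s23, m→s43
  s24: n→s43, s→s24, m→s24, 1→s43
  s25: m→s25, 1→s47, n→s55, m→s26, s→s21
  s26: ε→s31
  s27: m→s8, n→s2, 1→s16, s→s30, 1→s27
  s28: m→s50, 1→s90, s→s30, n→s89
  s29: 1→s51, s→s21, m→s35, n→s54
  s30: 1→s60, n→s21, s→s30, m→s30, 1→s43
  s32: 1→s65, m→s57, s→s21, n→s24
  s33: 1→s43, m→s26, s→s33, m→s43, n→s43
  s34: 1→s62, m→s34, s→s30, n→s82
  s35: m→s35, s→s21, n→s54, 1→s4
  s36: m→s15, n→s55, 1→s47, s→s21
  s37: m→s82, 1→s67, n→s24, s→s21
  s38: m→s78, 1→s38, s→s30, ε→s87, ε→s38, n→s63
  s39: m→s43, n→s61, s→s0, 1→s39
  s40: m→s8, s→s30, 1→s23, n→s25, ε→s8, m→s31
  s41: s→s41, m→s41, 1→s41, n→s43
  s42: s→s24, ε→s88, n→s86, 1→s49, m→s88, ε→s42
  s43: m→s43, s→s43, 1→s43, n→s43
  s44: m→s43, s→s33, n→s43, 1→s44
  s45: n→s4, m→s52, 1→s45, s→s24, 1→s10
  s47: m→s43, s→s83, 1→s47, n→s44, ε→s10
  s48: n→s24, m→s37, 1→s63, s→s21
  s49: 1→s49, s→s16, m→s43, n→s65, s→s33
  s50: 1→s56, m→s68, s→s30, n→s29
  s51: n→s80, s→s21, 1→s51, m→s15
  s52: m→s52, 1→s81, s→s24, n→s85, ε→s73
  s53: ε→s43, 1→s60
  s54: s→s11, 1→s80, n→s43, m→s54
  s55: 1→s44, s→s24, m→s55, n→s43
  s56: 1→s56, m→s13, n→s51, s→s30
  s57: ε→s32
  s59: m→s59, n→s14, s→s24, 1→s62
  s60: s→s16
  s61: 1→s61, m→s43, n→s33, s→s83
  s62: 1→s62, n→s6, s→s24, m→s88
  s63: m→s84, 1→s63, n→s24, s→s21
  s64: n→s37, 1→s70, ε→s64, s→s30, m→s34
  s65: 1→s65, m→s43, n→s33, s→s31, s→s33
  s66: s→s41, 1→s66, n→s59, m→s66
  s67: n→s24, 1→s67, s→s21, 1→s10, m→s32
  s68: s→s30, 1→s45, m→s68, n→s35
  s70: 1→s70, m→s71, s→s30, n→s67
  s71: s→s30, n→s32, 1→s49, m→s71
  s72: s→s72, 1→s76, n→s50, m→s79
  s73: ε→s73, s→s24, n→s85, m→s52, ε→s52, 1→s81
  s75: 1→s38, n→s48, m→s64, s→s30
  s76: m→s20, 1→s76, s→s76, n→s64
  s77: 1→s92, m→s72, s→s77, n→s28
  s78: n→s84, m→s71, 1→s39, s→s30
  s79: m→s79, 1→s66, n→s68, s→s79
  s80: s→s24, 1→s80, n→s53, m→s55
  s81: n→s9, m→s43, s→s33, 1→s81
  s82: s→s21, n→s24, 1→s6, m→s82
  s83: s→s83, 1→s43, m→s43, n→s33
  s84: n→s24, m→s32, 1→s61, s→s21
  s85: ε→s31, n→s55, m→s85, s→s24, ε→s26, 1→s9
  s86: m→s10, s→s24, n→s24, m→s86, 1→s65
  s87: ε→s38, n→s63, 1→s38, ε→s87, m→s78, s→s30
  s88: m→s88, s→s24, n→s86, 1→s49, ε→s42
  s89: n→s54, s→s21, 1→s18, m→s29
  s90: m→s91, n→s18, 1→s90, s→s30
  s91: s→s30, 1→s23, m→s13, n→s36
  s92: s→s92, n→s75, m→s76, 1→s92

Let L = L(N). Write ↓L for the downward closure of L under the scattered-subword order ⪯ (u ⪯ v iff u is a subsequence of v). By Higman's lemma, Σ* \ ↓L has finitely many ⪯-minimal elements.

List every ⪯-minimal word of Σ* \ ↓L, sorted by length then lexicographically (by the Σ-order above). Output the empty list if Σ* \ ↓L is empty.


Antichain: [ns1, nnnn, n1m1m, s1nnn1, smm1sn].

|Q|=93, |F|=75, |δ|=344 (25 ε).
min D↑ (72 st, q0=0, F={13}): 0:n→1,1→0,m→0,s→2 1:n→3,1→4,m→1,s→5 2:n→6,1→7,m→8,s→2 3:n→9,1→10,m→3,s→11 4:n→10,1→4,m→12,s→5 5:n→11,1→13,m→5,s→5 6:n→14,1→15,m→16,s→5 7:n→17,1→7,m→18,s→7 8:n→16,1→18,m→19,s→8 9:n→13,1→20,m→9,s→21 10:n→20,1→10,m→22,s→11 11:n→21,1→13,m→11,s→11 12:n→22,1→23,m→12,s→5 13:n→13,1→13,m→13,s→13 14:n→9,1→24,m→25,s→11 15:n→24,1→15,m→26,s→5 16:n→25,1→27,m→28,s→5 17:n→29,1→30,m→31,s→5 18:n→31,1→18,m→32,s→18 19:n→28,1→33,m→19,s→19 20:n→13,1→20,m→34,s→21 21:n→13,1→13,m→21,s→21 22:n→34,1→35,m→22,s→11 23:n→35,1→23,m→13,s→36 24:n→20,1→24,m→37,s→11 25:n→9,1→38,m→39,s→11 26:n→37,1→23,m→40,s→5 27:n→38,1→27,m→40,s→5 28:n→39,1→41,m→28,s→5 29:n→21,1→42,m→43,s→11 30:n→42,1→30,m→44,s→5 31:n→43,1→45,m→46,s→5 32:n→46,1→33,m→32,s→32 33:n→47,1→33,m→33,s→48 34:n→13,1→49,m→34,s→21 35:n→49,1→35,m→13,s→50 36:n→50,1→13,m→13,s→36 37:n→34,1→35,m→51,s→11 38:n→20,1→38,m→51,s→11 39:n→9,1→52,m→39,s→11 40:n→51,1→53,m→40,s→5 41:n→52,1→41,m→54,s→21 42:n→21,1→42,m→55,s→11 43:n→21,1→56,m→57,s→11 44:n→55,1→58,m→59,s→5 45:n→56,1→45,m→59,s→5 46:n→57,1→60,m→46,s→5 47:n→61,1→60,m→47,s→21 48:n→13,1→48,m→48,s→48 49:n→13,1→49,m→13,s→62 50:n→62,1→13,m→13,s→50 51:n→34,1→63,m→51,s→11 52:n→20,1→52,m→64,s→21 53:n→63,1→53,m→13,s→62 54:n→64,1→53,m→54,s→21 55:n→21,1→65,m→66,s→11 56:n→21,1→56,m→66,s→11 57:n→21,1→67,m→57,s→11 58:n→65,1→58,m→13,s→36 59:n→66,1→68,m→59,s→5 60:n→67,1→60,m→69,s→21 61:n→21,1→67,m→61,s→21 62:n→13,1→13,m→13,s→62 63:n→49,1→63,m→13,s→62 64:n→34,1→63,m→64,s→21 65:n→62,1→65,m→13,s→50 66:n→21,1→70,m→66,s→11 67:n→21,1→67,m→71,s→21 68:n→70,1→68,m→13,s→62 69:n→71,1→68,m→69,s→21 70:n→62,1→70,m→13,s→62 71:n→21,1→70,m→71,s→21 (ε-aug+det+¬).
'ns1': N↓-sim [85, 76, 12, 3] end={s16,s43,s60} — reject; 3/3 deletions ∈↓L.
'nnnn': N↓-sim [85, 76, 44, 13, 4] end={s16,s43,s53,s60} rej; 4/4 single-dels accept.
'n1m1m': run [85, 76, 58, 41, 19, 3] end={s26,s31,s43} — reject; 5/5 single-dels accept.
's1nnn1': |S_i|=[85, 77, 66, 52, 27, 8, 3] end={s16,s43,s60} rej; 6/6 del acc.
'smm1sn': run [85, 77, 66, 46, 31, 7, 1] end={s43} rej; 6/6 deletions ∈↓L.
5 words, ⪯-incomp.


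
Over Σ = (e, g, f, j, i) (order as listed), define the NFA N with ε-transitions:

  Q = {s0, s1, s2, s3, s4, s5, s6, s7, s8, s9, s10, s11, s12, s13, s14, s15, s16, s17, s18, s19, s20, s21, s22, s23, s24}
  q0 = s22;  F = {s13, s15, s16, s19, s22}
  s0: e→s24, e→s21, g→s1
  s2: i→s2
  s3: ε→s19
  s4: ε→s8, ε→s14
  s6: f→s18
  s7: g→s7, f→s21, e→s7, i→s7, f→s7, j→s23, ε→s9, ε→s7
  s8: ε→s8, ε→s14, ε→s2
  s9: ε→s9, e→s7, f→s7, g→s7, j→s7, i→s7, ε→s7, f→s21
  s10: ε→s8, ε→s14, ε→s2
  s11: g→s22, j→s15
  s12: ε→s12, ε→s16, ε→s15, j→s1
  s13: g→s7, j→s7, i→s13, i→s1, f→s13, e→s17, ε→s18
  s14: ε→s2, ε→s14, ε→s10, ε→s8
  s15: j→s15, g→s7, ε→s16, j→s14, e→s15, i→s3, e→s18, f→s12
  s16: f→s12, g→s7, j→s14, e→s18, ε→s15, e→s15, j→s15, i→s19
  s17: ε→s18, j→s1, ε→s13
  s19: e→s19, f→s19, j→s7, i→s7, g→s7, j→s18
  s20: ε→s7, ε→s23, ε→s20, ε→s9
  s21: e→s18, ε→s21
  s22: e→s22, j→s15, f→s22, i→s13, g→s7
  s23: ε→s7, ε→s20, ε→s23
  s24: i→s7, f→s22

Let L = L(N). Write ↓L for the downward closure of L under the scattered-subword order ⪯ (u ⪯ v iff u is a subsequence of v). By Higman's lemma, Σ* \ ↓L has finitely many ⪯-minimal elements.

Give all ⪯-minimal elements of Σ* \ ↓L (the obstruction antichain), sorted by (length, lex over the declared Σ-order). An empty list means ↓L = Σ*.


|Q|=25, |F|=5, |δ|=88 (33 ε).
min D↑ (5 st, q0=0, F={1}): 0:e→0,g→1,f→0,j→2,i→3 1:e→1,g→1,f→1,j→1,i→1 2:e→2,g→1,f→2,j→2,i→4 3:e→3,g→1,f→3,j→1,i→3 4:e→4,g→1,f→4,j→1,i→1 (ε-aug+det+¬).
'g': |S_i|=[19, 6] end={s18,s20,s21,s23,s7,s9} ∉↓L; 1/1 single-dels accept.
'ij': run [19, 12, 7] end={s1,s18,s20,s21,s23,s7,s9} ∉↓L; 2/2 del acc.
'jii': run [19, 16, 9, 7] end={s18,s2,s20,s21,s23,s7,s9} ∉↓L; 3/3 single-dels accept.
3 words, ⪯-incomp.

Antichain: [g, ij, jii].


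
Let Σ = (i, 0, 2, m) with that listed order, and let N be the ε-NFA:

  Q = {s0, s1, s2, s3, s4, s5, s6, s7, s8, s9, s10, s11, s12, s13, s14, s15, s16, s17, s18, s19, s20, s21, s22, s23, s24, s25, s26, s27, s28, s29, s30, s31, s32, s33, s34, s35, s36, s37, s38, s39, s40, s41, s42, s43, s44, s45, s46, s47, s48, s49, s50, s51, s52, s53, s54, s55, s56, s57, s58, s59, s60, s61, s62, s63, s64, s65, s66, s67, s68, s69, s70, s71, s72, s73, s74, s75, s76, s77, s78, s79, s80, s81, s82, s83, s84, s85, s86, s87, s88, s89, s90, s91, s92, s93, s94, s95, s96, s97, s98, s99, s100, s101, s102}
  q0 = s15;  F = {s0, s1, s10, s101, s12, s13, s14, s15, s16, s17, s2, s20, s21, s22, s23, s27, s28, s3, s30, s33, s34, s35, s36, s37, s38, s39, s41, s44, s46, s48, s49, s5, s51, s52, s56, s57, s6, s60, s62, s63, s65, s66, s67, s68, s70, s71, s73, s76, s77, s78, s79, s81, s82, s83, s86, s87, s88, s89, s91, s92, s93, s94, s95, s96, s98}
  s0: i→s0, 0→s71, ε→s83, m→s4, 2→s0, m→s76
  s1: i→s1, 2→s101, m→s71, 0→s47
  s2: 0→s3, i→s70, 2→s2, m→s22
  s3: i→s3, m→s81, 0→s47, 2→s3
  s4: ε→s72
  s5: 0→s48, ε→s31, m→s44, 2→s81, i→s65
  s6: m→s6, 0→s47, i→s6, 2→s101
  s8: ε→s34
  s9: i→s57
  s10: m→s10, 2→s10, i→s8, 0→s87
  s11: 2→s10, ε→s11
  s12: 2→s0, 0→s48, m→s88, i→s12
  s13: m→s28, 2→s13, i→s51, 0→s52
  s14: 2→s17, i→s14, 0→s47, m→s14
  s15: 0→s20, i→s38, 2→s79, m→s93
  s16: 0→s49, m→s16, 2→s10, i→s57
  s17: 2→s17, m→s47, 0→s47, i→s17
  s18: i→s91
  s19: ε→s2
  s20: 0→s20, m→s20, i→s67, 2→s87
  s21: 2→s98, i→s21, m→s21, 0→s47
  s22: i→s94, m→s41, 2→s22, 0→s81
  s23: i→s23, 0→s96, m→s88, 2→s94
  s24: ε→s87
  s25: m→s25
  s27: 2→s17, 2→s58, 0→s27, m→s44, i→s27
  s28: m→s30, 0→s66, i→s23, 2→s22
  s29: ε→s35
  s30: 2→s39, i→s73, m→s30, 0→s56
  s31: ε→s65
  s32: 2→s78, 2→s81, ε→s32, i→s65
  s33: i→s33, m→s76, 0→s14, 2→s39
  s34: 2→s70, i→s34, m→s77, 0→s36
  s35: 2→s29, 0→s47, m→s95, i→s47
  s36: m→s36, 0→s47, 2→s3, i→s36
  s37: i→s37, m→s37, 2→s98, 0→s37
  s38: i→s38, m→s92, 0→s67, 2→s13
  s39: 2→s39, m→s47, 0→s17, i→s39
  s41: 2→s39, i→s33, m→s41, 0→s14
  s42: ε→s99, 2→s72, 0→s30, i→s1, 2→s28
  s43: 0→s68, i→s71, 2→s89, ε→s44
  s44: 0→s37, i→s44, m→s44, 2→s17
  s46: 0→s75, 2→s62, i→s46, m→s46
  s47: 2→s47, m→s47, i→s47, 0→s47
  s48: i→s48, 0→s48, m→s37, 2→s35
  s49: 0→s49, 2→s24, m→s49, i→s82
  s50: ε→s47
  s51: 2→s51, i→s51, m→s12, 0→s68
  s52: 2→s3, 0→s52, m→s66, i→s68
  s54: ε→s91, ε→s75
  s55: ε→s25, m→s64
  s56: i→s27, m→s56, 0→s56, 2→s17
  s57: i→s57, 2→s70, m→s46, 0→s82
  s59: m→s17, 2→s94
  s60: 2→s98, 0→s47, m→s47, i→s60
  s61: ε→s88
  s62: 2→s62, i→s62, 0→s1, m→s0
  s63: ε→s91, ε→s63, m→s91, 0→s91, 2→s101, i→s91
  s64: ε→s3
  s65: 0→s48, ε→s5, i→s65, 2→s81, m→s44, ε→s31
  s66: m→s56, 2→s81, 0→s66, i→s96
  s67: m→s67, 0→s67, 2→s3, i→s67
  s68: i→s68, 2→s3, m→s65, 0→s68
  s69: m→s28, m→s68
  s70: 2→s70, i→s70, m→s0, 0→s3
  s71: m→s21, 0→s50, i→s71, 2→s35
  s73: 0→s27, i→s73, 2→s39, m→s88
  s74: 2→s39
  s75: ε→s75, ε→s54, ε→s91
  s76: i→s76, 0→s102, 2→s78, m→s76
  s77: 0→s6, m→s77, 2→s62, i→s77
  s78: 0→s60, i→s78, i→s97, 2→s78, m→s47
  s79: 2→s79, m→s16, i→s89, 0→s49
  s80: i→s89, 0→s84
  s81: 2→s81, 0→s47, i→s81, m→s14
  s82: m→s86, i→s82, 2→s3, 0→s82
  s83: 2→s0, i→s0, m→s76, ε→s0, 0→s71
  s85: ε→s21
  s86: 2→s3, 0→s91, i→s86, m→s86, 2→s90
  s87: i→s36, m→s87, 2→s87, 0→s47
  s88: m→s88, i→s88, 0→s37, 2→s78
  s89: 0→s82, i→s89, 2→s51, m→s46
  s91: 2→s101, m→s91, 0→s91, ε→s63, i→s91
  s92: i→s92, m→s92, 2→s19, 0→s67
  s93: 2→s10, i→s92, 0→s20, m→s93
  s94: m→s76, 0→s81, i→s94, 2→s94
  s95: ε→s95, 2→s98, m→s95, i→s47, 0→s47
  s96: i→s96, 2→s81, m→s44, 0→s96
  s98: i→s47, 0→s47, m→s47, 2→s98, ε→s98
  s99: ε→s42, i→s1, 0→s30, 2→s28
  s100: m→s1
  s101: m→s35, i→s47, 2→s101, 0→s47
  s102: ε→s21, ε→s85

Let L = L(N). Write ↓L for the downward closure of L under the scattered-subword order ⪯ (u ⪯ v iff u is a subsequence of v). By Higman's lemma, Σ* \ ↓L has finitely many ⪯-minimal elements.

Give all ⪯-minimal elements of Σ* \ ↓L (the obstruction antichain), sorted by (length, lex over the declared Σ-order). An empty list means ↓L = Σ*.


Antichain: [020, m200, i2mm2m, 2im02i].

|Q|=103, |F|=65, |δ|=327 (33 ε).
min D↑ (63 st, q0=0, F={19}): 0:i→1,0→2,2→3,m→4 1:i→1,0→5,2→6,m→7 2:i→5,0→2,2→8,m→2 3:i→9,0→10,2→3,m→11 4:i→7,0→2,2→12,m→4 5:i→5,0→5,2→13,m→5 6:i→14,0→15,2→6,m→16 7:i→7,0→5,2→17,m→7 8:i→18,0→19,2→8,m→8 9:i→9,0→20,2→14,m→21 10:i→20,0→10,2→8,m→10 11:i→22,0→10,2→12,m→11 12:i→23,0→8,2→12,m→12 13:i→13,0→19,2→13,m→24 14:i→14,0→25,2→14,m→26 15:i→25,0→15,2→13,m→27 16:i→28,0→27,2→29,m→30 17:i→31,0→13,2→17,m→29 18:i→18,0→19,2→13,m→18 19:i→19,0→19,2→19,m→19 20:i→20,0→20,2→13,m→32 21:i→21,0→33,2→34,m→21 22:i→22,0→20,2→31,m→21 23:i→23,0→18,2→31,m→35 24:i→24,0→19,2→24,m→36 25:i→25,0→25,2→13,m→37 26:i→26,0→38,2→39,m→40 27:i→41,0→27,2→24,m→42 28:i→28,0→41,2→43,m→40 29:i→43,0→24,2→29,m→44 30:i→45,0→42,2→46,m→30 31:i→31,0→13,2→31,m→39 32:i→32,0→33,2→13,m→32 33:i→33,0→33,2→47,m→33 34:i→34,0→48,2→34,m→39 35:i→35,0→49,2→34,m→35 36:i→36,0→19,2→50,m→36 37:i→37,0→38,2→24,m→51 38:i→38,0→38,2→52,m→53 39:i→39,0→54,2→39,m→55 40:i→40,0→53,2→56,m→40 41:i→41,0→41,2→24,m→51 42:i→57,0→42,2→50,m→42 43:i→43,0→24,2→43,m→55 44:i→58,0→36,2→46,m→44 45:i→45,0→57,2→46,m→40 46:i→46,0→50,2→46,m→19 47:i→19,0→19,2→47,m→52 48:i→48,0→19,2→47,m→54 49:i→49,0→19,2→47,m→49 50:i→50,0→19,2→50,m→19 51:i→51,0→53,2→50,m→51 52:i→19,0→19,2→52,m→59 53:i→53,0→53,2→60,m→53 54:i→54,0→19,2→52,m→61 55:i→55,0→61,2→56,m→55 56:i→56,0→62,2→56,m→19 57:i→57,0→57,2→50,m→51 58:i→58,0→36,2→46,m→55 59:i→19,0→19,2→60,m→59 60:i→19,0→19,2→60,m→19 61:i→61,0→19,2→60,m→61 62:i→62,0→19,2→60,m→19 (ε-aug+det+¬).
'020': N↓-sim [81, 44, 15, 1] end={s47} rej; 3/3 deletions ∈↓L.
'm200': run [81, 73, 43, 20, 2] end={s47,s50} rej; 4/4 del acc.
'i2mm2m': run [81, 72, 55, 43, 25, 8, 1] end={s47} rej; 6/6 single-dels accept.
'2im02i': run [81, 75, 59, 43, 20, 6, 1] end={s47} — reject; 6/6 del acc.
4 obstructions.
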